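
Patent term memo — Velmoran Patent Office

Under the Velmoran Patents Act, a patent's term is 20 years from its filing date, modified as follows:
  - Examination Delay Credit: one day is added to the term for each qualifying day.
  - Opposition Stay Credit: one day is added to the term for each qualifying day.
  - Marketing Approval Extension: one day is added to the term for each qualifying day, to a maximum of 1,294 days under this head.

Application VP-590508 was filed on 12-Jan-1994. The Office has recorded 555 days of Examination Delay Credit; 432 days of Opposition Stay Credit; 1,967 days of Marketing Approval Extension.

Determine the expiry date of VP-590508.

April 11, 2020

Base term: filing date + 20 years → 12 January 2014.
Examination Delay Credit: +555 days → 21 July 2015.
Opposition Stay Credit: +432 days → 25 September 2016.
Marketing Approval Extension: 1967 days claimed exceeds the 1294-day cap, so +1294 days → 11 April 2020.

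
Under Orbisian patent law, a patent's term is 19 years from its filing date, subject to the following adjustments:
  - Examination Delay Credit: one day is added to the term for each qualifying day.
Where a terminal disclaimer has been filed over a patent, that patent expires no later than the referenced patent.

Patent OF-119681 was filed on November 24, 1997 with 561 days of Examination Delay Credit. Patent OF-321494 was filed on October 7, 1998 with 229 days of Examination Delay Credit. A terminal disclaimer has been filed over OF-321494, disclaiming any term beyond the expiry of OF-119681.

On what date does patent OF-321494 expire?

2018-05-24

Natural term of OF-321494:
  Base: filing + 19 years → 7 October 2017.
  Examination Delay Credit: +229 days → 24 May 2018.
Expiry of referenced patent OF-119681:
  Base: filing + 19 years → 24 November 2016.
  Examination Delay Credit: +561 days → 8 June 2018.
Terminal disclaimer: OF-321494 expires on the earlier of 24 May 2018 and 8 June 2018.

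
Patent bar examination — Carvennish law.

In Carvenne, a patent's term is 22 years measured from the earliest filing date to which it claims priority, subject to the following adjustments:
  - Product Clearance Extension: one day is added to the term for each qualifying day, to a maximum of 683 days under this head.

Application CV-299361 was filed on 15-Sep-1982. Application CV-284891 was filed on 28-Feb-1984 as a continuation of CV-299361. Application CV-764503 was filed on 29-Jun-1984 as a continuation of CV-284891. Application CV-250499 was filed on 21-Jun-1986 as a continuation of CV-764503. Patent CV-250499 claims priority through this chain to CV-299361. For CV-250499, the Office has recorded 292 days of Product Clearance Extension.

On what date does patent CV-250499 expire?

Earliest priority filing: 15 September 1982.
Base term: 15 September 1982 + 22 years → 15 September 2004.
Product Clearance Extension: 292 days (within the 683-day cap) → +292 days → 4 July 2005.

2005-07-04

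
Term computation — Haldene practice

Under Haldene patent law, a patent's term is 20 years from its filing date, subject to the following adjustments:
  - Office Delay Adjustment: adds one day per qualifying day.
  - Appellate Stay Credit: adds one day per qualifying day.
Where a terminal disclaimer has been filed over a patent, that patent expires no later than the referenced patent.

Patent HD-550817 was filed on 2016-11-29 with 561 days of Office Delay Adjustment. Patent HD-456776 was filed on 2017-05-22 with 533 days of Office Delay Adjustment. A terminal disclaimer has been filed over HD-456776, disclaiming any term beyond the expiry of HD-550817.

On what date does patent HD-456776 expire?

2038-06-13

Natural term of HD-456776:
  Base: filing + 20 years → 22 May 2037.
  Office Delay Adjustment: +533 days → 6 November 2038.
Expiry of referenced patent HD-550817:
  Base: filing + 20 years → 29 November 2036.
  Office Delay Adjustment: +561 days → 13 June 2038.
Terminal disclaimer: HD-456776 expires on the earlier of 6 November 2038 and 13 June 2038.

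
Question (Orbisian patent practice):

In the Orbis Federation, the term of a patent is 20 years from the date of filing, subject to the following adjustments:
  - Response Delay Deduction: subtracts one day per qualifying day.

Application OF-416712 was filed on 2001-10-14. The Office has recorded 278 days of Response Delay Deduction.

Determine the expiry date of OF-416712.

Base term: filing date + 20 years → 14 October 2021.
Response Delay Deduction: −278 days → 9 January 2021.

2021-01-09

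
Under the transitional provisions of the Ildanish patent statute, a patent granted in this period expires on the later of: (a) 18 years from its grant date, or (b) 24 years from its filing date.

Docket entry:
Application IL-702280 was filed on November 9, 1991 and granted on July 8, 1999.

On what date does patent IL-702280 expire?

(a) grant + 18 years → 8 July 2017.
(b) filing + 24 years → 9 November 2015.
Later of the two: 8 July 2017.

July 8, 2017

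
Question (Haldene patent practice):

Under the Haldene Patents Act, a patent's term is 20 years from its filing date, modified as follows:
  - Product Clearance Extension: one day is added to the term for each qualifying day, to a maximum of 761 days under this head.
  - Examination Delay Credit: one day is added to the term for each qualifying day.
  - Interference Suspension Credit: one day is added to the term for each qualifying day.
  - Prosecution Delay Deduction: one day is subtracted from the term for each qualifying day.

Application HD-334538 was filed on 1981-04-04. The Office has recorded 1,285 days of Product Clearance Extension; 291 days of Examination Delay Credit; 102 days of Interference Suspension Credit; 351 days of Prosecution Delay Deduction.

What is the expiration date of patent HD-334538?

Base term: filing date + 20 years → 4 April 2001.
Product Clearance Extension: 1285 days claimed exceeds the 761-day cap, so +761 days → 5 May 2003.
Examination Delay Credit: +291 days → 20 February 2004.
Interference Suspension Credit: +102 days → 1 June 2004.
Prosecution Delay Deduction: −351 days → 16 June 2003.

2003-06-16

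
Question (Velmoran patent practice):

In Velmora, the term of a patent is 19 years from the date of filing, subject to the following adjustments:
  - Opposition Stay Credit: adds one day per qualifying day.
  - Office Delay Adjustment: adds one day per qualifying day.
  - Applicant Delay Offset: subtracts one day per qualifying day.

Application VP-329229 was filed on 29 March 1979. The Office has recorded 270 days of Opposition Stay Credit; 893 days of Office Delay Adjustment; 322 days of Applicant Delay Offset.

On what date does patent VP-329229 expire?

Base term: filing date + 19 years → 29 March 1998.
Opposition Stay Credit: +270 days → 24 December 1998.
Office Delay Adjustment: +893 days → 4 June 2001.
Applicant Delay Offset: −322 days → 17 July 2000.

July 17, 2000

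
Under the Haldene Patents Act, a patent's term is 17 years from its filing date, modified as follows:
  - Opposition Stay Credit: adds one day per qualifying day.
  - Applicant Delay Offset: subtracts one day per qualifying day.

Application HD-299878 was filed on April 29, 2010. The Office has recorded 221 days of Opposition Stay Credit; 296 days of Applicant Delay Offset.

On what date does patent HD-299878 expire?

Base term: filing date + 17 years → 29 April 2027.
Opposition Stay Credit: +221 days → 6 December 2027.
Applicant Delay Offset: −296 days → 13 February 2027.

February 13, 2027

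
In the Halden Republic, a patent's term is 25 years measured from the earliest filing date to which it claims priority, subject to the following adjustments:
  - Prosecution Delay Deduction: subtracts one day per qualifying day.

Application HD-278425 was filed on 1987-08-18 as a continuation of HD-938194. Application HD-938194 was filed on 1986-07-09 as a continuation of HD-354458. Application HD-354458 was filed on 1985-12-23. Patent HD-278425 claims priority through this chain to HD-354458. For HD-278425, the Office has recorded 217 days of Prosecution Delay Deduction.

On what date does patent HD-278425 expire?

Earliest priority filing: 23 December 1985.
Base term: 23 December 1985 + 25 years → 23 December 2010.
Prosecution Delay Deduction: −217 days → 20 May 2010.

May 20, 2010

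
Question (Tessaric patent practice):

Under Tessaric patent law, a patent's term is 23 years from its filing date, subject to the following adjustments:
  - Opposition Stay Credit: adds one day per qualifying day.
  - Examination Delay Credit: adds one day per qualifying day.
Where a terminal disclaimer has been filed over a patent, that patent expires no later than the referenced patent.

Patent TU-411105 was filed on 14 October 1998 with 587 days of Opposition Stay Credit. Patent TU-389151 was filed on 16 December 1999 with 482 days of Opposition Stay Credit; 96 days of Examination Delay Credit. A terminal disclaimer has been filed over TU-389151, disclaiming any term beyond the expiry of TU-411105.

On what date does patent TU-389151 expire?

Natural term of TU-389151:
  Base: filing + 23 years → 16 December 2022.
  Opposition Stay Credit: +482 days → 11 April 2024.
  Examination Delay Credit: +96 days → 16 July 2024.
Expiry of referenced patent TU-411105:
  Base: filing + 23 years → 14 October 2021.
  Opposition Stay Credit: +587 days → 24 May 2023.
Terminal disclaimer: TU-389151 expires on the earlier of 16 July 2024 and 24 May 2023.

May 24, 2023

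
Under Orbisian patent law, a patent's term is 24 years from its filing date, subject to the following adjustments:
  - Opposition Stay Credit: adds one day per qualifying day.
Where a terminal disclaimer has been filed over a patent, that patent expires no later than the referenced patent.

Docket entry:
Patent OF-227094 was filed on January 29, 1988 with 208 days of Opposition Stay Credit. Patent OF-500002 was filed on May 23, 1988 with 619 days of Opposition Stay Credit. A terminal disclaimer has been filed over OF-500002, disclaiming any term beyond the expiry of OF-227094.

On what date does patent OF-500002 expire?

Natural term of OF-500002:
  Base: filing + 24 years → 23 May 2012.
  Opposition Stay Credit: +619 days → 1 February 2014.
Expiry of referenced patent OF-227094:
  Base: filing + 24 years → 29 January 2012.
  Opposition Stay Credit: +208 days → 24 August 2012.
Terminal disclaimer: OF-500002 expires on the earlier of 1 February 2014 and 24 August 2012.

August 24, 2012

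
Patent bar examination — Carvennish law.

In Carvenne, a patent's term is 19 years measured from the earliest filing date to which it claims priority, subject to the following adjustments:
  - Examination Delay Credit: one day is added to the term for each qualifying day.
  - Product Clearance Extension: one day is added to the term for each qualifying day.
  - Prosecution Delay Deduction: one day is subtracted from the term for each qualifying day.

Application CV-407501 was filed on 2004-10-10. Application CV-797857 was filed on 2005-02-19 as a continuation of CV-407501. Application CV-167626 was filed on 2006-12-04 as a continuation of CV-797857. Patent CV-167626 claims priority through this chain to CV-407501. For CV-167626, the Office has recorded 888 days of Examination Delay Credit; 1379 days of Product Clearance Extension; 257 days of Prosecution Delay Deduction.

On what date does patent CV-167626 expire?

2029-04-11

Earliest priority filing: 10 October 2004.
Base term: 10 October 2004 + 19 years → 10 October 2023.
Examination Delay Credit: +888 days → 16 March 2026.
Product Clearance Extension: +1379 days → 24 December 2029.
Prosecution Delay Deduction: −257 days → 11 April 2029.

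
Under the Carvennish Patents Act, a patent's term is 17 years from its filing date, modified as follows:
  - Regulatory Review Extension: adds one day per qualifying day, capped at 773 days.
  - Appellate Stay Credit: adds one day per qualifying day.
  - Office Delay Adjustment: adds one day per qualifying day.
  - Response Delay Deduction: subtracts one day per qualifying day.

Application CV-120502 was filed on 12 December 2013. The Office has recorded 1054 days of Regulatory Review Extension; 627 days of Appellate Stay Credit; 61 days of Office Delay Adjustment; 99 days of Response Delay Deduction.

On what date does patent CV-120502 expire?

September 4, 2034

Base term: filing date + 17 years → 12 December 2030.
Regulatory Review Extension: 1054 days claimed exceeds the 773-day cap, so +773 days → 23 January 2033.
Appellate Stay Credit: +627 days → 12 October 2034.
Office Delay Adjustment: +61 days → 12 December 2034.
Response Delay Deduction: −99 days → 4 September 2034.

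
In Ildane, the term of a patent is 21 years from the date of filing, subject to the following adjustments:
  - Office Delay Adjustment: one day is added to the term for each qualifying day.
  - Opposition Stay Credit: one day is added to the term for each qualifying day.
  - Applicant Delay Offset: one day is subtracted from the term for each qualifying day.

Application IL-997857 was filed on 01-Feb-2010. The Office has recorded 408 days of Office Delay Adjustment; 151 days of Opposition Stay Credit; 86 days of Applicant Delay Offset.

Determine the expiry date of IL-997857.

Base term: filing date + 21 years → 1 February 2031.
Office Delay Adjustment: +408 days → 15 March 2032.
Opposition Stay Credit: +151 days → 13 August 2032.
Applicant Delay Offset: −86 days → 19 May 2032.

2032-05-19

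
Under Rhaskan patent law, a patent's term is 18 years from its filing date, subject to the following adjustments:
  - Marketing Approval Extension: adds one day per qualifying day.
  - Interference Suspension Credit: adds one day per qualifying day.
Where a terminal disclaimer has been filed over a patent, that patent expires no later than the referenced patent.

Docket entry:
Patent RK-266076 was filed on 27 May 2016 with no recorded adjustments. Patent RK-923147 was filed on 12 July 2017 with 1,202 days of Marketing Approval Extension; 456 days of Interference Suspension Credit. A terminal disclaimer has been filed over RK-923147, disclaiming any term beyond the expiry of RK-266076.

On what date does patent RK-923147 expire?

2034-05-27

Natural term of RK-923147:
  Base: filing + 18 years → 12 July 2035.
  Marketing Approval Extension: +1202 days → 26 October 2038.
  Interference Suspension Credit: +456 days → 25 January 2040.
Expiry of referenced patent RK-266076:
  Base: filing + 18 years → 27 May 2034.
Terminal disclaimer: RK-923147 expires on the earlier of 25 January 2040 and 27 May 2034.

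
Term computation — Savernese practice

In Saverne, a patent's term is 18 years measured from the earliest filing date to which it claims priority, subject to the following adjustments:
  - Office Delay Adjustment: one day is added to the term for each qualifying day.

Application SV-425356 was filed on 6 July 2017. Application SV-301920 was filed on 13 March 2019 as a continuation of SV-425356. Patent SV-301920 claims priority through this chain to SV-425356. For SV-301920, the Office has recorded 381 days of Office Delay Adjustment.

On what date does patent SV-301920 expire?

July 21, 2036

Earliest priority filing: 6 July 2017.
Base term: 6 July 2017 + 18 years → 6 July 2035.
Office Delay Adjustment: +381 days → 21 July 2036.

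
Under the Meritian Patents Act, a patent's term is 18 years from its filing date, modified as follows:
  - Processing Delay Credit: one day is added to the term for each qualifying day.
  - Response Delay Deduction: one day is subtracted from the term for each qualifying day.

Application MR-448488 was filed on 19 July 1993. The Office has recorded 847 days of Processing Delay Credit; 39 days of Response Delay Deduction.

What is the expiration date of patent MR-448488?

October 4, 2013

Base term: filing date + 18 years → 19 July 2011.
Processing Delay Credit: +847 days → 12 November 2013.
Response Delay Deduction: −39 days → 4 October 2013.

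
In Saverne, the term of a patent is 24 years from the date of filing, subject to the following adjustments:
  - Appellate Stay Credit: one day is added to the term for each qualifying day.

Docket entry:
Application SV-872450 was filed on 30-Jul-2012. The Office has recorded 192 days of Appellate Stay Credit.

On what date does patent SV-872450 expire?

Base term: filing date + 24 years → 30 July 2036.
Appellate Stay Credit: +192 days → 7 February 2037.

February 7, 2037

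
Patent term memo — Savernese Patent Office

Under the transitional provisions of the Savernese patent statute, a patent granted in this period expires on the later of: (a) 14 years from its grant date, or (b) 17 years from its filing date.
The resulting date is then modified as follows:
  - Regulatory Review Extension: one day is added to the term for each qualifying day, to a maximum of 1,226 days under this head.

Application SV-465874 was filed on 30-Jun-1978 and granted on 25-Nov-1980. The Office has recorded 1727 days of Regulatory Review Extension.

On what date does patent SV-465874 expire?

1998-11-07

(a) grant + 14 years → 25 November 1994.
(b) filing + 17 years → 30 June 1995.
Later of the two: 30 June 1995.
Regulatory Review Extension: 1727 days claimed exceeds the 1226-day cap, so +1226 days → 7 November 1998.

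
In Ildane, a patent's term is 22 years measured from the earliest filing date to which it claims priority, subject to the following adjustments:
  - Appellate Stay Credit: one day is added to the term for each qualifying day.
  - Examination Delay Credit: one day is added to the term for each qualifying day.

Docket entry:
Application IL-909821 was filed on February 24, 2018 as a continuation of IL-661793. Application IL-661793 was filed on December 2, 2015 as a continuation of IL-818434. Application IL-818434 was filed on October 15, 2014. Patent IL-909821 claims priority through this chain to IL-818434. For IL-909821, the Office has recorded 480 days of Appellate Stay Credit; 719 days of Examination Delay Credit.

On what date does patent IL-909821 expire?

2040-01-27

Earliest priority filing: 15 October 2014.
Base term: 15 October 2014 + 22 years → 15 October 2036.
Appellate Stay Credit: +480 days → 7 February 2038.
Examination Delay Credit: +719 days → 27 January 2040.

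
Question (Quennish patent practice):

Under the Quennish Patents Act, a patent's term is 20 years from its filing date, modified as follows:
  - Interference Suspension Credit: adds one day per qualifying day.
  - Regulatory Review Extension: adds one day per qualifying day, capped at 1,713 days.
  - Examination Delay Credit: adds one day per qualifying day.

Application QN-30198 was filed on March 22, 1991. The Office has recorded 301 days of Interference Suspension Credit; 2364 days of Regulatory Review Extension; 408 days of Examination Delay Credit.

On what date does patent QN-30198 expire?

Base term: filing date + 20 years → 22 March 2011.
Interference Suspension Credit: +301 days → 17 January 2012.
Regulatory Review Extension: 2364 days claimed exceeds the 1713-day cap, so +1713 days → 25 September 2016.
Examination Delay Credit: +408 days → 7 November 2017.

November 7, 2017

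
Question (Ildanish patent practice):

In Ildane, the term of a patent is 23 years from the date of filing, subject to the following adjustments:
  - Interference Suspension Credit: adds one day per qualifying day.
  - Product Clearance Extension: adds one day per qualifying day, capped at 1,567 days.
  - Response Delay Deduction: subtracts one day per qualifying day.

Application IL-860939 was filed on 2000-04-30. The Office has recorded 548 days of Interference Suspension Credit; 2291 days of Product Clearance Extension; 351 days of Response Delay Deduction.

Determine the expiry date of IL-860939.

2028-02-27

Base term: filing date + 23 years → 30 April 2023.
Interference Suspension Credit: +548 days → 29 October 2024.
Product Clearance Extension: 2291 days claimed exceeds the 1567-day cap, so +1567 days → 12 February 2029.
Response Delay Deduction: −351 days → 27 February 2028.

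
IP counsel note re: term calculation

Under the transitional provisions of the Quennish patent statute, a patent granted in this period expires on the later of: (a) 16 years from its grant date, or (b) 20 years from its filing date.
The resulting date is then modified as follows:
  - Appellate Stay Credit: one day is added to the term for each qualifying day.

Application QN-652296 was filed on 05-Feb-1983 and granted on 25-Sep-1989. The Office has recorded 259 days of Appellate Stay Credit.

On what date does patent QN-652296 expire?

June 11, 2006

(a) grant + 16 years → 25 September 2005.
(b) filing + 20 years → 5 February 2003.
Later of the two: 25 September 2005.
Appellate Stay Credit: +259 days → 11 June 2006.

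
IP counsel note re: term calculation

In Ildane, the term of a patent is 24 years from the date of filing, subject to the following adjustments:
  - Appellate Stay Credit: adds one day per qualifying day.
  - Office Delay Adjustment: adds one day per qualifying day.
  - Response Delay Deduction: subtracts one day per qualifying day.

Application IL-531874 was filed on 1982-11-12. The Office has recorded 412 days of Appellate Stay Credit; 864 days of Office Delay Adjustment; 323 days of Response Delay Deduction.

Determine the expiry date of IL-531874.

Base term: filing date + 24 years → 12 November 2006.
Appellate Stay Credit: +412 days → 29 December 2007.
Office Delay Adjustment: +864 days → 11 May 2010.
Response Delay Deduction: −323 days → 22 June 2009.

June 22, 2009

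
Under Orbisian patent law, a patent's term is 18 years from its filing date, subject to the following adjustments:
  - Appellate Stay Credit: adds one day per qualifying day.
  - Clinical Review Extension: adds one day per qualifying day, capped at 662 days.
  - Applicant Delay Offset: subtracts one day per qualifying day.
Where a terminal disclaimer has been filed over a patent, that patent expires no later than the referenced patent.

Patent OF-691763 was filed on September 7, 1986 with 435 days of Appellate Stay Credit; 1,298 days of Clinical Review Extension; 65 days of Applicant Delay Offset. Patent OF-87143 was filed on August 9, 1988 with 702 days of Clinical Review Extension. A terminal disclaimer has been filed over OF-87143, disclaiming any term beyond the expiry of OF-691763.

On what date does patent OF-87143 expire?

Natural term of OF-87143:
  Base: filing + 18 years → 9 August 2006.
  Clinical Review Extension: 702 days claimed exceeds the 662-day cap, so +662 days → 1 June 2008.
Expiry of referenced patent OF-691763:
  Base: filing + 18 years → 7 September 2004.
  Appellate Stay Credit: +435 days → 16 November 2005.
  Clinical Review Extension: 1298 days claimed exceeds the 662-day cap, so +662 days → 9 September 2007.
  Applicant Delay Offset: −65 days → 6 July 2007.
Terminal disclaimer: OF-87143 expires on the earlier of 1 June 2008 and 6 July 2007.

July 6, 2007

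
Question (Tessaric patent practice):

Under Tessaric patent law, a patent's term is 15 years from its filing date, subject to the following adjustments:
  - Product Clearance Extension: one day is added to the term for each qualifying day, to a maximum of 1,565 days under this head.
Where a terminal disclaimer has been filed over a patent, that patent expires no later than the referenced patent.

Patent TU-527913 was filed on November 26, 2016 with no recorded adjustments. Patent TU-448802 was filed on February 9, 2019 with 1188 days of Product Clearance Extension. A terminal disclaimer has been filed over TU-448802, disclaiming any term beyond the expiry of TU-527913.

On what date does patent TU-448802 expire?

November 26, 2031

Natural term of TU-448802:
  Base: filing + 15 years → 9 February 2034.
  Product Clearance Extension: 1188 days (within the 1565-day cap) → +1188 days → 12 May 2037.
Expiry of referenced patent TU-527913:
  Base: filing + 15 years → 26 November 2031.
Terminal disclaimer: TU-448802 expires on the earlier of 12 May 2037 and 26 November 2031.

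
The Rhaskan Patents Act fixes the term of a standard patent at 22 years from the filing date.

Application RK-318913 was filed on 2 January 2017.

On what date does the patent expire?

2039-01-02

Filing date + 22 years → 2 January 2039.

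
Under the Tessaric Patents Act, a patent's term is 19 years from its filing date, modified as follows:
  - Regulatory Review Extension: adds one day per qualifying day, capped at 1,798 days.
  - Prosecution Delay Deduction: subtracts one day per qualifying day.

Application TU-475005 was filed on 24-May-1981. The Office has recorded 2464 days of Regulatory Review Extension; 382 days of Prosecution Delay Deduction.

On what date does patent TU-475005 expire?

April 9, 2004

Base term: filing date + 19 years → 24 May 2000.
Regulatory Review Extension: 2464 days claimed exceeds the 1798-day cap, so +1798 days → 26 April 2005.
Prosecution Delay Deduction: −382 days → 9 April 2004.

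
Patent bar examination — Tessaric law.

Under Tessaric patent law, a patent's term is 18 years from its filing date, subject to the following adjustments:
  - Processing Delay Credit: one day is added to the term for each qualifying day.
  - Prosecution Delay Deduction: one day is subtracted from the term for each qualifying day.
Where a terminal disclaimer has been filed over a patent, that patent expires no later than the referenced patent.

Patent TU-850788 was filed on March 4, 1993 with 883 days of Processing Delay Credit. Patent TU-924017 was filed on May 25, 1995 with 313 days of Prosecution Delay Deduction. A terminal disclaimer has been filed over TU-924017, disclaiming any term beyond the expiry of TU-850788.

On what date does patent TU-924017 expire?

Natural term of TU-924017:
  Base: filing + 18 years → 25 May 2013.
  Prosecution Delay Deduction: −313 days → 16 July 2012.
Expiry of referenced patent TU-850788:
  Base: filing + 18 years → 4 March 2011.
  Processing Delay Credit: +883 days → 3 August 2013.
Terminal disclaimer: TU-924017 expires on the earlier of 16 July 2012 and 3 August 2013.

July 16, 2012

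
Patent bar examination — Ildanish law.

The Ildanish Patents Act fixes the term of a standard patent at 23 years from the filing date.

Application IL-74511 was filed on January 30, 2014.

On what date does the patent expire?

2037-01-30

Filing date + 23 years → 30 January 2037.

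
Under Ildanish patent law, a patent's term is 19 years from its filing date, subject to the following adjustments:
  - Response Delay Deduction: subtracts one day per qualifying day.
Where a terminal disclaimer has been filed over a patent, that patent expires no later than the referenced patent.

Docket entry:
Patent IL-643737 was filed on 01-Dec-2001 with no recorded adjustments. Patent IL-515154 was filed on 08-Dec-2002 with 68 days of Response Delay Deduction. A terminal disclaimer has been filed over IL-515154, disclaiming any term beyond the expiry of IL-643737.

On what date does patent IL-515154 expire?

Natural term of IL-515154:
  Base: filing + 19 years → 8 December 2021.
  Response Delay Deduction: −68 days → 1 October 2021.
Expiry of referenced patent IL-643737:
  Base: filing + 19 years → 1 December 2020.
Terminal disclaimer: IL-515154 expires on the earlier of 1 October 2021 and 1 December 2020.

December 1, 2020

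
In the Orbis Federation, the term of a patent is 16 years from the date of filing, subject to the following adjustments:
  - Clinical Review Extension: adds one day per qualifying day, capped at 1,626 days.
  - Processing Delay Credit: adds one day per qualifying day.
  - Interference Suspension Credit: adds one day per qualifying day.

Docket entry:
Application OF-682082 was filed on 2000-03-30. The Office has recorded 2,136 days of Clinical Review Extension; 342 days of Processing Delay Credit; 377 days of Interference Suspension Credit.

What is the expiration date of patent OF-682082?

August 31, 2022

Base term: filing date + 16 years → 30 March 2016.
Clinical Review Extension: 2136 days claimed exceeds the 1626-day cap, so +1626 days → 11 September 2020.
Processing Delay Credit: +342 days → 19 August 2021.
Interference Suspension Credit: +377 days → 31 August 2022.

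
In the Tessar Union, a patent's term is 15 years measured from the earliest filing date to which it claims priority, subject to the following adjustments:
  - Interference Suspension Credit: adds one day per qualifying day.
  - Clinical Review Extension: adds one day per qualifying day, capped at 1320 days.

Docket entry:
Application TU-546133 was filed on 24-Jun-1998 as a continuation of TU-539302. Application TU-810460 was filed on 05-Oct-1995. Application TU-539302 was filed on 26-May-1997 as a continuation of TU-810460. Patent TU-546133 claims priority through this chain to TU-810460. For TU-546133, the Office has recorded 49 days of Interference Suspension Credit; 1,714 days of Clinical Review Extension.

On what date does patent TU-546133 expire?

July 5, 2014

Earliest priority filing: 5 October 1995.
Base term: 5 October 1995 + 15 years → 5 October 2010.
Interference Suspension Credit: +49 days → 23 November 2010.
Clinical Review Extension: 1714 days claimed exceeds the 1320-day cap, so +1320 days → 5 July 2014.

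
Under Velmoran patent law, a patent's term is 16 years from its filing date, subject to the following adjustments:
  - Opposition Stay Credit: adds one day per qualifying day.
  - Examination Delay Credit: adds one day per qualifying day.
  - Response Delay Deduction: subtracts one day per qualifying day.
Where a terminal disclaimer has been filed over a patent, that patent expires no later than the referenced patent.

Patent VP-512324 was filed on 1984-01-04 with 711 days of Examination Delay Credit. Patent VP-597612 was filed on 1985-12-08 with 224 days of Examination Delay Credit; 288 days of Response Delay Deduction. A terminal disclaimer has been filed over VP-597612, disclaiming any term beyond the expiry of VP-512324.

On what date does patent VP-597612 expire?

2001-10-05

Natural term of VP-597612:
  Base: filing + 16 years → 8 December 2001.
  Examination Delay Credit: +224 days → 20 July 2002.
  Response Delay Deduction: −288 days → 5 October 2001.
Expiry of referenced patent VP-512324:
  Base: filing + 16 years → 4 January 2000.
  Examination Delay Credit: +711 days → 15 December 2001.
Terminal disclaimer: VP-597612 expires on the earlier of 5 October 2001 and 15 December 2001.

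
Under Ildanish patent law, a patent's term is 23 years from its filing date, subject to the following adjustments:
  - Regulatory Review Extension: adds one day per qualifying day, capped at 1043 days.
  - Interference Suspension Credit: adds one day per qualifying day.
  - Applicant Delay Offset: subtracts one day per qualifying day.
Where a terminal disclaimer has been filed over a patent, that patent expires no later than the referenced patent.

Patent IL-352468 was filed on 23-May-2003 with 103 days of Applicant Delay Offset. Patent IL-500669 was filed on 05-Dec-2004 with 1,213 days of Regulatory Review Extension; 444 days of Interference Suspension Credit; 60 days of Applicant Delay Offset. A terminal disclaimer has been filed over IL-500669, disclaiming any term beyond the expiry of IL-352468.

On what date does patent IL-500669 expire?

2026-02-09

Natural term of IL-500669:
  Base: filing + 23 years → 5 December 2027.
  Regulatory Review Extension: 1213 days claimed exceeds the 1043-day cap, so +1043 days → 13 October 2030.
  Interference Suspension Credit: +444 days → 31 December 2031.
  Applicant Delay Offset: −60 days → 1 November 2031.
Expiry of referenced patent IL-352468:
  Base: filing + 23 years → 23 May 2026.
  Applicant Delay Offset: −103 days → 9 February 2026.
Terminal disclaimer: IL-500669 expires on the earlier of 1 November 2031 and 9 February 2026.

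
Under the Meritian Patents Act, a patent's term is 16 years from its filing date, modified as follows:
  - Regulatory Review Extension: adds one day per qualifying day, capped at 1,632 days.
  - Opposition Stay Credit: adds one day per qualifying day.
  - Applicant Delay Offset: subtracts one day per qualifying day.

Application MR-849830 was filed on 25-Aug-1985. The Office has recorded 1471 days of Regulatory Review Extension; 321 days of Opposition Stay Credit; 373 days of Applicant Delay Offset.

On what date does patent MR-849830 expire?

2005-07-14

Base term: filing date + 16 years → 25 August 2001.
Regulatory Review Extension: 1471 days (within the 1632-day cap) → +1471 days → 4 September 2005.
Opposition Stay Credit: +321 days → 22 July 2006.
Applicant Delay Offset: −373 days → 14 July 2005.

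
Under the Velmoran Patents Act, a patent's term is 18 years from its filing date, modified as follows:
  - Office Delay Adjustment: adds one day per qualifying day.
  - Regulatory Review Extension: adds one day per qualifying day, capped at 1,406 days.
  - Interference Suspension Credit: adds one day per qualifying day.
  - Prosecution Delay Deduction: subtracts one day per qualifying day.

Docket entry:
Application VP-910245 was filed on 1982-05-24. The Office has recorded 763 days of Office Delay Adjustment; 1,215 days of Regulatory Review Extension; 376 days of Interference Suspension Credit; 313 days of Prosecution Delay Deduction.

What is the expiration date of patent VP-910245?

Base term: filing date + 18 years → 24 May 2000.
Office Delay Adjustment: +763 days → 26 June 2002.
Regulatory Review Extension: 1215 days (within the 1406-day cap) → +1215 days → 23 October 2005.
Interference Suspension Credit: +376 days → 3 November 2006.
Prosecution Delay Deduction: −313 days → 25 December 2005.

2005-12-25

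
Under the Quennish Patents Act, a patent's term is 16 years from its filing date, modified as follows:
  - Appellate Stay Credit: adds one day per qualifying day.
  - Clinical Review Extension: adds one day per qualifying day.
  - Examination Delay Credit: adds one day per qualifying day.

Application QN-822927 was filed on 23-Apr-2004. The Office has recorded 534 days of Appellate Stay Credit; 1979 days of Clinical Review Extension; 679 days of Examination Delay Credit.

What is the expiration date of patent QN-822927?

January 18, 2029

Base term: filing date + 16 years → 23 April 2020.
Appellate Stay Credit: +534 days → 9 October 2021.
Clinical Review Extension: +1979 days → 11 March 2027.
Examination Delay Credit: +679 days → 18 January 2029.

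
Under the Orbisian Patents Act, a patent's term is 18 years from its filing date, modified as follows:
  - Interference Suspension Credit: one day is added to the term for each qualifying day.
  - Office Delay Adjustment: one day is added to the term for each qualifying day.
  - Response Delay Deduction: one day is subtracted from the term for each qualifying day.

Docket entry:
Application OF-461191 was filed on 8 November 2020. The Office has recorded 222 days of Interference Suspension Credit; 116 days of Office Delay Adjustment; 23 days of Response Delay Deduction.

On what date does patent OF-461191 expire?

Base term: filing date + 18 years → 8 November 2038.
Interference Suspension Credit: +222 days → 18 June 2039.
Office Delay Adjustment: +116 days → 12 October 2039.
Response Delay Deduction: −23 days → 19 September 2039.

2039-09-19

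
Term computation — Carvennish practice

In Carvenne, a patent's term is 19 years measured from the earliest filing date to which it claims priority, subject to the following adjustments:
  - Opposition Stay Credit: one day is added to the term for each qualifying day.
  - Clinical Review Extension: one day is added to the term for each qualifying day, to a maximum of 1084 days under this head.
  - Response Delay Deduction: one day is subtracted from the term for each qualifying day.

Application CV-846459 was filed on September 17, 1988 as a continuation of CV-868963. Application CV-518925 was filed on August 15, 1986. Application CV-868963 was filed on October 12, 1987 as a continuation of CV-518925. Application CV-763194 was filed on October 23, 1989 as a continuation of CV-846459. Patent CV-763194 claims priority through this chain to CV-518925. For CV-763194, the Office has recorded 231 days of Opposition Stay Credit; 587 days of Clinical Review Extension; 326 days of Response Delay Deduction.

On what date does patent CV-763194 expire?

2006-12-20

Earliest priority filing: 15 August 1986.
Base term: 15 August 1986 + 19 years → 15 August 2005.
Opposition Stay Credit: +231 days → 3 April 2006.
Clinical Review Extension: 587 days (within the 1084-day cap) → +587 days → 11 November 2007.
Response Delay Deduction: −326 days → 20 December 2006.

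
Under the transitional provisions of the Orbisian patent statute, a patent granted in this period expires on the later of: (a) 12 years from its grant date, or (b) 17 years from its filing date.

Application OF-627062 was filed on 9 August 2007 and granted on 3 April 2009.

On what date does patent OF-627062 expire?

(a) grant + 12 years → 3 April 2021.
(b) filing + 17 years → 9 August 2024.
Later of the two: 9 August 2024.

August 9, 2024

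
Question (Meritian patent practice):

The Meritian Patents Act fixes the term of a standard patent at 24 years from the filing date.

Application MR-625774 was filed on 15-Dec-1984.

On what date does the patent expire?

Filing date + 24 years → 15 December 2008.

2008-12-15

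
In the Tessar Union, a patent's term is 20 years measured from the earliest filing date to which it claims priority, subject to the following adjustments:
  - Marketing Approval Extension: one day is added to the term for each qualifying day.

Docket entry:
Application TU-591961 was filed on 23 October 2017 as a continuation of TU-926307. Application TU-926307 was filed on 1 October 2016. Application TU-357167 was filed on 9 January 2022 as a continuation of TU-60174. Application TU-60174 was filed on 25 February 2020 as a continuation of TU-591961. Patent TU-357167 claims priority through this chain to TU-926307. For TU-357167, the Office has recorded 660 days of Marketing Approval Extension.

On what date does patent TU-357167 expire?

2038-07-23

Earliest priority filing: 1 October 2016.
Base term: 1 October 2016 + 20 years → 1 October 2036.
Marketing Approval Extension: +660 days → 23 July 2038.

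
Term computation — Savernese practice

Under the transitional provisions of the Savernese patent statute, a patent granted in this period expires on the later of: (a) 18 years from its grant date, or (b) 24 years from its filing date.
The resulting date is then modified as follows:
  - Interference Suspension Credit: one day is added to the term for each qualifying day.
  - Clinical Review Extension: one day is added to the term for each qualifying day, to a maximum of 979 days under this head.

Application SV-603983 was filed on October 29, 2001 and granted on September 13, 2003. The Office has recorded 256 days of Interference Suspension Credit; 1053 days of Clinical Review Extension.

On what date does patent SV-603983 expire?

March 17, 2029

(a) grant + 18 years → 13 September 2021.
(b) filing + 24 years → 29 October 2025.
Later of the two: 29 October 2025.
Interference Suspension Credit: +256 days → 12 July 2026.
Clinical Review Extension: 1053 days claimed exceeds the 979-day cap, so +979 days → 17 March 2029.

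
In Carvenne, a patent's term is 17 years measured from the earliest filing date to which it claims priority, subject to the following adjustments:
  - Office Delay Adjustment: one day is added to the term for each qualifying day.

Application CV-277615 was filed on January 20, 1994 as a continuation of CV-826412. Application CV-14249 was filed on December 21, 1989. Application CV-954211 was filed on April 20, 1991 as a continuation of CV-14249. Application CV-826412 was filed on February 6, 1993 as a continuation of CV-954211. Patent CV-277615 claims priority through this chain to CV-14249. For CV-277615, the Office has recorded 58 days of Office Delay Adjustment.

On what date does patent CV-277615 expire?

Earliest priority filing: 21 December 1989.
Base term: 21 December 1989 + 17 years → 21 December 2006.
Office Delay Adjustment: +58 days → 17 February 2007.

2007-02-17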